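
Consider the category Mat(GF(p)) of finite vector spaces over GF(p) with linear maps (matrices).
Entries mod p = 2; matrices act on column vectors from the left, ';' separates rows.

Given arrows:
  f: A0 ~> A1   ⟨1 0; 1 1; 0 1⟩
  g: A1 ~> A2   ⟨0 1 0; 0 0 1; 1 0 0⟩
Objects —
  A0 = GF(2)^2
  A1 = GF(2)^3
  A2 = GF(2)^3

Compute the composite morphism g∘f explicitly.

  e0=(1,0) f~>(1,1,0) g~>(1,0,1)
  e1=(0,1) f~>(0,1,1) g~>(1,1,0)
result: ⟨1 1; 0 1; 1 0⟩

Answer: ⟨1 1; 0 1; 1 0⟩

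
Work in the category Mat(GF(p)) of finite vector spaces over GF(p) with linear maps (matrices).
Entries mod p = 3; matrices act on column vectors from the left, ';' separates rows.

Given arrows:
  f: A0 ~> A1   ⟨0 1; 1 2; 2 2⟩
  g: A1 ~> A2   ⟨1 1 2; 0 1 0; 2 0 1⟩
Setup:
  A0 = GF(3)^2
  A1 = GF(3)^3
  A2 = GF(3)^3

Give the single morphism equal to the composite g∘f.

Answer: ⟨2 1; 1 2; 2 1⟩

Derivation:
  e0=⟨1,0⟩ f~>⟨0,1,2⟩ g~>⟨2,1,2⟩
  e1=⟨0,1⟩ f~>⟨1,2,2⟩ g~>⟨1,2,1⟩
⟦path⟧: ⟨2 1; 1 2; 2 1⟩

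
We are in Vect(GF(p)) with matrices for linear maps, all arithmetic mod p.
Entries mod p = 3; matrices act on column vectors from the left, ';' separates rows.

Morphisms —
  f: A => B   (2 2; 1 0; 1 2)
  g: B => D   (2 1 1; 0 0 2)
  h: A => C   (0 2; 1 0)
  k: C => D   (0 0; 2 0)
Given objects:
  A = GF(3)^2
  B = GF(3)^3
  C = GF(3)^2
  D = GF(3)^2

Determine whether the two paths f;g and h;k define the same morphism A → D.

Along f;g (path 1):
  e0=(1,0) f=>(2,1,1) g=>(0,2)
  e1=(0,1) f=>(2,0,2) g=>(0,1)
  composite₁ = (0 0; 2 1)
Along h;k (path 2):
  e0=(1,0) h=>(0,1) k=>(0,0)
  e1=(0,1) h=>(2,0) k=>(0,1)
  composite₂ = (0 0; 0 1)
Equal? NO — does not commute

Answer: DOES NOT COMMUTE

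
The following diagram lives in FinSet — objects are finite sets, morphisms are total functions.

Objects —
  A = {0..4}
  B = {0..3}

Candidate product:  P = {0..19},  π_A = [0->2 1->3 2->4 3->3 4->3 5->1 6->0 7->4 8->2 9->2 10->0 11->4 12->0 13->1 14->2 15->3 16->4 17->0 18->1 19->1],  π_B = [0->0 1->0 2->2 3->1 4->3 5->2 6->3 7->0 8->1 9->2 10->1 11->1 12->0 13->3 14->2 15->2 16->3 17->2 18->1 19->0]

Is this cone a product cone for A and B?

Answer: NOT A VALID PRODUCT — duplicate pair at indices 9,14

Work:
|A|·|B| = 5·4 = 20;  |P| = 20
Check the pairing map k ↦ (π_A(k), π_B(k)):
  0 -> (2,0)
  1 -> (3,0)
  2 -> (4,2)
  3 -> (3,1)
  4 -> (3,3)
  5 -> (1,2)
  6 -> (0,3)
  7 -> (4,0)
  8 -> (2,1)
  9 -> (2,2)
  10 -> (0,1)
  11 -> (4,1)
  12 -> (0,0)
  13 -> (1,3)
  14 -> (2,2)  ✗ repeats pair of k=9
  15 -> (3,2)
  16 -> (4,3)
  17 -> (0,2)
  18 -> (1,1)
  19 -> (1,0)
distinct pairs in image: 19 / 20 needed
  → (2,2) hit at k=9 and k=14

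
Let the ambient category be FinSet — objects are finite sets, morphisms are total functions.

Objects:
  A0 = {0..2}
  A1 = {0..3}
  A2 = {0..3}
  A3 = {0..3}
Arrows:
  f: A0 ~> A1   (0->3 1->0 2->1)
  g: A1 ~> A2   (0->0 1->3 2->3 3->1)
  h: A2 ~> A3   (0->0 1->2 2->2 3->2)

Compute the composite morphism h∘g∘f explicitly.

Answer: (0->2 1->0 2->2)

Work:
  0 f~>3 g~>1 h~>2
  1 f~>0 g~>0 h~>0
  2 f~>1 g~>3 h~>2
result: (0->2 1->0 2->2)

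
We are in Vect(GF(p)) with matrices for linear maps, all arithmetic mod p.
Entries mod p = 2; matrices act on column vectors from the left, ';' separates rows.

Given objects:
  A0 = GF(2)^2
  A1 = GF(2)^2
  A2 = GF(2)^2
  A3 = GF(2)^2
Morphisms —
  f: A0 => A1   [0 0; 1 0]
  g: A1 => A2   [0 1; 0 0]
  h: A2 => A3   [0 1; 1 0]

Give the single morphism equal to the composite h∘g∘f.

  e0=(1,0) f=>(0,1) g=>(1,0) h=>(0,1)
  e1=(0,1) f=>(0,0) g=>(0,0) h=>(0,0)
composite: [0 0; 1 0]

Answer: [0 0; 1 0]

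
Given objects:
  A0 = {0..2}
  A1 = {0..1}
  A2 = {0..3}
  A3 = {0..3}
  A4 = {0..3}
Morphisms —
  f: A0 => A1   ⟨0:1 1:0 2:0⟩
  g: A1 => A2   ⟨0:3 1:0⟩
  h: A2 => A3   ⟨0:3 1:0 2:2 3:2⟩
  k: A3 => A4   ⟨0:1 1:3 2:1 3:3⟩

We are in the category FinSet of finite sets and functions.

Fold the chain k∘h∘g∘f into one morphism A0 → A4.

  0 f=>1 g=>0 h=>3 k=>3
  1 f=>0 g=>3 h=>2 k=>1
  2 f=>0 g=>3 h=>2 k=>1
⟦path⟧: ⟨0:3 1:1 2:1⟩

Answer: ⟨0:3 1:1 2:1⟩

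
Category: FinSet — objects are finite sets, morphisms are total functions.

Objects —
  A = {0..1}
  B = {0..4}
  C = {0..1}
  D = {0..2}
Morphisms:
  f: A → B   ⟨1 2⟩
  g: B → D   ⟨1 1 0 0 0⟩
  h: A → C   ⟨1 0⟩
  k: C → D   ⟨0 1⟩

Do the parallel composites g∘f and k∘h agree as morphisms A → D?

Along f;g (path 1):
  0 f→1 g→1
  1 f→2 g→0
  result₁ = ⟨1 0⟩
Along h;k (path 2):
  0 h→1 k→1
  1 h→0 k→0
  result₂ = ⟨1 0⟩
Equal? equal; square commutes

Answer: COMMUTES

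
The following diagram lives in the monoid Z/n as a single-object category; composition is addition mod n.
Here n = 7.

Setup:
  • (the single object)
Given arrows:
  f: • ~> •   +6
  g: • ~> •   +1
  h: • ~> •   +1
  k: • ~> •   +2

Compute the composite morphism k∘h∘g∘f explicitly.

Answer: +3

Work:
  0 +6≡6 +1≡0 +1≡1 +2≡3  (mod 7)
composite: +3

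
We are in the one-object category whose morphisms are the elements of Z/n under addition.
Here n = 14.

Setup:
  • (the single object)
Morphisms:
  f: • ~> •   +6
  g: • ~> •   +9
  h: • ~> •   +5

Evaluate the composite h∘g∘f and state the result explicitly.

Answer: +6

Derivation:
  0 +6≡6 +9≡1 +5≡6  (mod 14)
result: +6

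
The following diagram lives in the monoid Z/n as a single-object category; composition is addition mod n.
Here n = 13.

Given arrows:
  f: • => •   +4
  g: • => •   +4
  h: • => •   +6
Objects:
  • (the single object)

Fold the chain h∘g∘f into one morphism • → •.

Answer: +1

Trace:
  0 +4≡4 +4≡8 +6≡1  (mod 13)
composite: +1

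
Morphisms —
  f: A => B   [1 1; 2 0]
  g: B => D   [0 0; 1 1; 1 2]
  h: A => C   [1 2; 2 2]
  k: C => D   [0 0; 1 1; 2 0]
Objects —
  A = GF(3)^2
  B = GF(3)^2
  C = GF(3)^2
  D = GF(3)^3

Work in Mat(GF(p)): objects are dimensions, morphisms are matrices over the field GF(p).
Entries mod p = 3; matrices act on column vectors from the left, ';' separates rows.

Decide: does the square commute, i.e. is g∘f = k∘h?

Answer: COMMUTES

Derivation:
Along f;g (path 1):
  e0=(1,0) f=>(1,2) g=>(0,0,2)
  e1=(0,1) f=>(1,0) g=>(0,1,1)
  result₁ = [0 0; 0 1; 2 1]
Along h;k (path 2):
  e0=(1,0) h=>(1,2) k=>(0,0,2)
  e1=(0,1) h=>(2,2) k=>(0,1,1)
  result₂ = [0 0; 0 1; 2 1]
Equal? same morphism ✓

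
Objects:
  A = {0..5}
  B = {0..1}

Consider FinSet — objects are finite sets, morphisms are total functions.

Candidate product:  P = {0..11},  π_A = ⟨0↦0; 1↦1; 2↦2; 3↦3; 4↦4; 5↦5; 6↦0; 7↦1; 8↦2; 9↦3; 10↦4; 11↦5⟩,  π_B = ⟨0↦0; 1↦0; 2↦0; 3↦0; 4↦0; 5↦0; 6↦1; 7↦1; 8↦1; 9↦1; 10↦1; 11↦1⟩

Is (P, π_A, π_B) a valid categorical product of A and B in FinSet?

Answer: VALID PRODUCT

Derivation:
|A|·|B| = 6·2 = 12;  |P| = 12
Check the pairing map k ↦ (π_A(k), π_B(k)):
  0 ↦ (0,0)
  1 ↦ (1,0)
  2 ↦ (2,0)
  3 ↦ (3,0)
  4 ↦ (4,0)
  5 ↦ (5,0)
  6 ↦ (0,1)
  7 ↦ (1,1)
  8 ↦ (2,1)
  9 ↦ (3,1)
  10 ↦ (4,1)
  11 ↦ (5,1)
distinct pairs in image: 12 / 12 needed
  → bijection onto A×B; projections well-typed.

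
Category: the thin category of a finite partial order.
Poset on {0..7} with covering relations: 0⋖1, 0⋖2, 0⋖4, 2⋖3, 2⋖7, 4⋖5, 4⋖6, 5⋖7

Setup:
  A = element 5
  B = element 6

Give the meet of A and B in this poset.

Answer: A∧B = 4

Trace:
{x : x<=A ∧ x<=B} = {0,4}  (A=5, B=6)
  0 <= 4
  4 <= 4
glb = 4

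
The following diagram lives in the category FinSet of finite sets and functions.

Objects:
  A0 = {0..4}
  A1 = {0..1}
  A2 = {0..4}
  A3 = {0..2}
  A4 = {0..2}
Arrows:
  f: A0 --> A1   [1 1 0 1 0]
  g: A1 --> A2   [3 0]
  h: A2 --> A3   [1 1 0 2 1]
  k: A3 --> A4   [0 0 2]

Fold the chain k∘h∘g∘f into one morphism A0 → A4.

Answer: [0 0 2 0 2]

Trace:
  0 f-->1 g-->0 h-->1 k-->0
  1 f-->1 g-->0 h-->1 k-->0
  2 f-->0 g-->3 h-->2 k-->2
  3 f-->1 g-->0 h-->1 k-->0
  4 f-->0 g-->3 h-->2 k-->2
composite: [0 0 2 0 2]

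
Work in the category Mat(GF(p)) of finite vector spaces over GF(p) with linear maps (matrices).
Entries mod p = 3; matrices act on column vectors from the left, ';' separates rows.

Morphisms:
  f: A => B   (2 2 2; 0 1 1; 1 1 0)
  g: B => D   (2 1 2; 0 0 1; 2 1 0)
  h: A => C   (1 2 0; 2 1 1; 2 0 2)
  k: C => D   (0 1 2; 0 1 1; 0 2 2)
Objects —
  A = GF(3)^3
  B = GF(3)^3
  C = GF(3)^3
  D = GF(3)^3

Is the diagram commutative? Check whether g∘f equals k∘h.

Answer: DOES NOT COMMUTE

Derivation:
Along f;g (path 1):
  e0=[1,0,0] f=>[2,0,1] g=>[0,1,1]
  e1=[0,1,0] f=>[2,1,1] g=>[1,1,2]
  e2=[0,0,1] f=>[2,1,0] g=>[2,0,2]
  result₁ = (0 1 2; 1 1 0; 1 2 2)
Along h;k (path 2):
  e0=[1,0,0] h=>[1,2,2] k=>[0,1,2]
  e1=[0,1,0] h=>[2,1,0] k=>[1,1,2]
  e2=[0,0,1] h=>[0,1,2] k=>[2,0,0]
  result₂ = (0 1 2; 1 1 0; 2 2 0)
Equal? NO — does not commute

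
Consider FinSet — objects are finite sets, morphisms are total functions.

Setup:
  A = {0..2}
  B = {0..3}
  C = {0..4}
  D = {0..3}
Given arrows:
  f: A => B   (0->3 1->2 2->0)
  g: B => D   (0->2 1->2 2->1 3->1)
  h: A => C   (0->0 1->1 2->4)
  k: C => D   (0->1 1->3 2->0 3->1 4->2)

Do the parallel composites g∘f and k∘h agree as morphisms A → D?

Answer: DOES NOT COMMUTE

Trace:
Along f;g (path 1):
  0 f=>3 g=>1
  1 f=>2 g=>1
  2 f=>0 g=>2
  composite₁ = (0->1 1->1 2->2)
Along h;k (path 2):
  0 h=>0 k=>1
  1 h=>1 k=>3
  2 h=>4 k=>2
  composite₂ = (0->1 1->3 2->2)
Equal? NO — does not commute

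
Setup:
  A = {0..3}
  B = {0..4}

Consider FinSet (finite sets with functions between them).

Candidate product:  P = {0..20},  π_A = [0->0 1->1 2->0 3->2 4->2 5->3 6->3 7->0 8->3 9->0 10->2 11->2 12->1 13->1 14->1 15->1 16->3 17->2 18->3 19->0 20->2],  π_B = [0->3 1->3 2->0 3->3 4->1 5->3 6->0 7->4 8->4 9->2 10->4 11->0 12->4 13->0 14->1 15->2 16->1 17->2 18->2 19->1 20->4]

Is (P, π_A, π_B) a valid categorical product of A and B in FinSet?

Answer: NOT A VALID PRODUCT — |P|=21 ≠ |A|·|B|=20

Derivation:
|A|·|B| = 4·5 = 20;  |P| = 21
  → cardinalities differ; no bijection possible.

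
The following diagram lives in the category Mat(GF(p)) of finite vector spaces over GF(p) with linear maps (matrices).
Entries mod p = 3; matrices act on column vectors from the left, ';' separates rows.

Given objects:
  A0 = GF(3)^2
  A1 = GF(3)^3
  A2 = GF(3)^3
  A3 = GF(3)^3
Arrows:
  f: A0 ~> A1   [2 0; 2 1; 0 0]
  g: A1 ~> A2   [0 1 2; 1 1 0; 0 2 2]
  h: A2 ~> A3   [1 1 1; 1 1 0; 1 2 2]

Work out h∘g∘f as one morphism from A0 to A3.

Answer: [1 1; 0 2; 0 1]

Work:
  e0=[1,0] f~>[2,2,0] g~>[2,1,1] h~>[1,0,0]
  e1=[0,1] f~>[0,1,0] g~>[1,1,2] h~>[1,2,1]
result: [1 1; 0 2; 0 1]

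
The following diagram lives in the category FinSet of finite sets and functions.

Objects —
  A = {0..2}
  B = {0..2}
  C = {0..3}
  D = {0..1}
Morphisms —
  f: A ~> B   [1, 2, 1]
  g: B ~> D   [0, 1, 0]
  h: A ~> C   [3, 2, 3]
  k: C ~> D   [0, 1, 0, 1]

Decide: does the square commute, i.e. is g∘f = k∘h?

Answer: COMMUTES

Trace:
Path 1 = f;g:
  0 f~>1 g~>1
  1 f~>2 g~>0
  2 f~>1 g~>1
  ⟦path⟧₁ = [1, 0, 1]
Path 2 = h;k:
  0 h~>3 k~>1
  1 h~>2 k~>0
  2 h~>3 k~>1
  ⟦path⟧₂ = [1, 0, 1]
Equal? same morphism ✓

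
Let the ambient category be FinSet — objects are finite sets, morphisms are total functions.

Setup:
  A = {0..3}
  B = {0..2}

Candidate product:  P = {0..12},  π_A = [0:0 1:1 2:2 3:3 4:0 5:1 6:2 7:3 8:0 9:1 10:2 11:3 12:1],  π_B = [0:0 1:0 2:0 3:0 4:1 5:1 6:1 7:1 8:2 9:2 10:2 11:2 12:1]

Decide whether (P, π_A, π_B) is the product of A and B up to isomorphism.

|A|·|B| = 4·3 = 12;  |P| = 13
  → cardinalities differ; no bijection possible.

Answer: NOT A VALID PRODUCT — |P|=13 ≠ |A|·|B|=12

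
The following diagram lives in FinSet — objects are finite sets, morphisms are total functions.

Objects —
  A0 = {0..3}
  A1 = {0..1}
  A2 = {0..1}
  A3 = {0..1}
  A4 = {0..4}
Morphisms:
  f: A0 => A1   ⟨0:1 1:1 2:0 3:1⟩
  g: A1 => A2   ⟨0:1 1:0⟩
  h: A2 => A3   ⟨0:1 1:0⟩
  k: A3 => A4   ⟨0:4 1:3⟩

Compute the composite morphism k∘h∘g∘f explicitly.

  0 f=>1 g=>0 h=>1 k=>3
  1 f=>1 g=>0 h=>1 k=>3
  2 f=>0 g=>1 h=>0 k=>4
  3 f=>1 g=>0 h=>1 k=>3
⟦path⟧: ⟨0:3 1:3 2:4 3:3⟩

Answer: ⟨0:3 1:3 2:4 3:3⟩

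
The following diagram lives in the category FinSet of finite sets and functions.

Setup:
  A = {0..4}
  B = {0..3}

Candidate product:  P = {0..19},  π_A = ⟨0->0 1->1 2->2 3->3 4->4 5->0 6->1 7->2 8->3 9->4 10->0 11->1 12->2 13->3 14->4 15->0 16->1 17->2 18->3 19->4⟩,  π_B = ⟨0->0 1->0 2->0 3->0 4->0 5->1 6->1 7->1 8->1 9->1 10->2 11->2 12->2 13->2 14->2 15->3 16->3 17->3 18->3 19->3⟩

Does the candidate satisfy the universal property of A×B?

Answer: VALID PRODUCT

Derivation:
|A|·|B| = 5·4 = 20;  |P| = 20
Check the pairing map k ↦ (π_A(k), π_B(k)):
  0 -> (0,0)
  1 -> (1,0)
  2 -> (2,0)
  3 -> (3,0)
  4 -> (4,0)
  5 -> (0,1)
  6 -> (1,1)
  7 -> (2,1)
  8 -> (3,1)
  9 -> (4,1)
  10 -> (0,2)
  11 -> (1,2)
  12 -> (2,2)
  13 -> (3,2)
  14 -> (4,2)
  15 -> (0,3)
  16 -> (1,3)
  17 -> (2,3)
  18 -> (3,3)
  19 -> (4,3)
distinct pairs in image: 20 / 20 needed
  → bijection onto A×B; projections well-typed.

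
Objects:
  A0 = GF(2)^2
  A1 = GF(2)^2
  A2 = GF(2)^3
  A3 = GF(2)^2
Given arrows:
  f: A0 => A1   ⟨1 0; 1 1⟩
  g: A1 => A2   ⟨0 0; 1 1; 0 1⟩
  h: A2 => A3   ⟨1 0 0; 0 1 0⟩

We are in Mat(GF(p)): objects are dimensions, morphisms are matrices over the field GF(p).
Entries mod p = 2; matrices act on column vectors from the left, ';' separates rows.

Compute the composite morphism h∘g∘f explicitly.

Answer: ⟨0 0; 0 1⟩

Work:
  e0=(1,0) f=>(1,1) g=>(0,0,1) h=>(0,0)
  e1=(0,1) f=>(0,1) g=>(0,1,1) h=>(0,1)
⟦path⟧: ⟨0 0; 0 1⟩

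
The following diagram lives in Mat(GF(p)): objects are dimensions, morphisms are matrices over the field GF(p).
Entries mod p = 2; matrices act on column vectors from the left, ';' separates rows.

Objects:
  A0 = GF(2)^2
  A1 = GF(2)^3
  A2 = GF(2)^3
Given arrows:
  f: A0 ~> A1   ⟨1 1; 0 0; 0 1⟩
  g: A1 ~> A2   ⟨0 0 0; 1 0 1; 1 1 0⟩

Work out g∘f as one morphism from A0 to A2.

Answer: ⟨0 0; 1 0; 1 1⟩

Trace:
  e0=[1,0] f~>[1,0,0] g~>[0,1,1]
  e1=[0,1] f~>[1,0,1] g~>[0,0,1]
result: ⟨0 0; 1 0; 1 1⟩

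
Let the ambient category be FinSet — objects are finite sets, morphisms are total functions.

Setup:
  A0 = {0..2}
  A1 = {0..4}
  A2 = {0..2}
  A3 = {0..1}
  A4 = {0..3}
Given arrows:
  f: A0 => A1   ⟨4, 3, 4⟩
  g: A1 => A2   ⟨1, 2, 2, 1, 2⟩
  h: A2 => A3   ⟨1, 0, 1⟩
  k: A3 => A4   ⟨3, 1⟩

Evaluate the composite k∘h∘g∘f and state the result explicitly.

Answer: ⟨1, 3, 1⟩

Trace:
  0 f=>4 g=>2 h=>1 k=>1
  1 f=>3 g=>1 h=>0 k=>3
  2 f=>4 g=>2 h=>1 k=>1
⟦path⟧: ⟨1, 3, 1⟩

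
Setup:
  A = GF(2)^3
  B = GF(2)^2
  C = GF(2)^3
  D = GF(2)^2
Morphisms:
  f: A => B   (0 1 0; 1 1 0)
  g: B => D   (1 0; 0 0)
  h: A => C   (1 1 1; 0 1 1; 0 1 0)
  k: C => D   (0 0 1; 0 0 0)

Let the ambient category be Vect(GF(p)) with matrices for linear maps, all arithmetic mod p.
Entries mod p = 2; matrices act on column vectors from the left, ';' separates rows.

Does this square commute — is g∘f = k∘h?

1) trace f;g:
  e0=(1,0,0) f=>(0,1) g=>(0,0)
  e1=(0,1,0) f=>(1,1) g=>(1,0)
  e2=(0,0,1) f=>(0,0) g=>(0,0)
  composite₁ = (0 1 0; 0 0 0)
2) trace h;k:
  e0=(1,0,0) h=>(1,0,0) k=>(0,0)
  e1=(0,1,0) h=>(1,1,1) k=>(1,0)
  e2=(0,0,1) h=>(1,1,0) k=>(0,0)
  composite₂ = (0 1 0; 0 0 0)
Equal? YES — commutes

Answer: COMMUTES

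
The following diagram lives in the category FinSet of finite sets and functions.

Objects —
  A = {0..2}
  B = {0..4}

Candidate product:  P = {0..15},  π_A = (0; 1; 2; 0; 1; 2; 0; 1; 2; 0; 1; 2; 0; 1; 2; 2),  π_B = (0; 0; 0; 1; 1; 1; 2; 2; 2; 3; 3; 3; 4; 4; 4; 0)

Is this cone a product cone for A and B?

|A|·|B| = 3·5 = 15;  |P| = 16
  → cardinalities differ; no bijection possible.

Answer: NOT A VALID PRODUCT — |P|=16 ≠ |A|·|B|=15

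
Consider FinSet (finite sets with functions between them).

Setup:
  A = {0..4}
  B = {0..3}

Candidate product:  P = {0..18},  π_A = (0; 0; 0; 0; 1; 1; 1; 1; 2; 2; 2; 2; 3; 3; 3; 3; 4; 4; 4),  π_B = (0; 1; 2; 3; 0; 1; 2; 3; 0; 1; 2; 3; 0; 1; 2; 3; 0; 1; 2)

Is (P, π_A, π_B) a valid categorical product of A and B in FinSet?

|A|·|B| = 5·4 = 20;  |P| = 19
  → cardinalities differ; no bijection possible.

Answer: NOT A VALID PRODUCT — |P|=19 ≠ |A|·|B|=20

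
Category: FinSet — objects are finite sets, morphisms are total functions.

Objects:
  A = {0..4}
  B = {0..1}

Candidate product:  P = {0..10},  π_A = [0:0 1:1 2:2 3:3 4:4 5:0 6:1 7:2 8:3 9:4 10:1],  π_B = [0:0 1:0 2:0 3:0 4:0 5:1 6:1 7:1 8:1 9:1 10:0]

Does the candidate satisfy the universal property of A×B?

|A|·|B| = 5·2 = 10;  |P| = 11
  → cardinalities differ; no bijection possible.

Answer: NOT A VALID PRODUCT — |P|=11 ≠ |A|·|B|=10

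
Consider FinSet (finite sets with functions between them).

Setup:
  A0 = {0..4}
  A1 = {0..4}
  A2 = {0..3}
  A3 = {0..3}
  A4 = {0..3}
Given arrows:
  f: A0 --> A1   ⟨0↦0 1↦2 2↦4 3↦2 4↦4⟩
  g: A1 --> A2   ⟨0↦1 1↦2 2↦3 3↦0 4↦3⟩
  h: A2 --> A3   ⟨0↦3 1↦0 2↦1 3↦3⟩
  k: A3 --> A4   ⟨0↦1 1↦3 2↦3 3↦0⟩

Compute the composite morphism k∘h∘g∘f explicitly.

Answer: ⟨0↦1 1↦0 2↦0 3↦0 4↦0⟩

Trace:
  0 f-->0 g-->1 h-->0 k-->1
  1 f-->2 g-->3 h-->3 k-->0
  2 f-->4 g-->3 h-->3 k-->0
  3 f-->2 g-->3 h-->3 k-->0
  4 f-->4 g-->3 h-->3 k-->0
⟦path⟧: ⟨0↦1 1↦0 2↦0 3↦0 4↦0⟩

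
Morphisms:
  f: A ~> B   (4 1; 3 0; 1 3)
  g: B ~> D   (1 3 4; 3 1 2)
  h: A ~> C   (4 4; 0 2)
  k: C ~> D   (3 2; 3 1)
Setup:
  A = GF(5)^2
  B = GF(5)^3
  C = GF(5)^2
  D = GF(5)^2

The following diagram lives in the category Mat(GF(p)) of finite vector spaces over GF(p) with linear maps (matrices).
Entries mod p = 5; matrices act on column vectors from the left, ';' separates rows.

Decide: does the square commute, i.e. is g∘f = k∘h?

Along f;g (path 1):
  e0=(1,0) f~>(4,3,1) g~>(2,2)
  e1=(0,1) f~>(1,0,3) g~>(3,4)
  composite₁ = (2 3; 2 4)
Along h;k (path 2):
  e0=(1,0) h~>(4,0) k~>(2,2)
  e1=(0,1) h~>(4,2) k~>(1,4)
  composite₂ = (2 1; 2 4)
Equal? differ; not commutative

Answer: DOES NOT COMMUTE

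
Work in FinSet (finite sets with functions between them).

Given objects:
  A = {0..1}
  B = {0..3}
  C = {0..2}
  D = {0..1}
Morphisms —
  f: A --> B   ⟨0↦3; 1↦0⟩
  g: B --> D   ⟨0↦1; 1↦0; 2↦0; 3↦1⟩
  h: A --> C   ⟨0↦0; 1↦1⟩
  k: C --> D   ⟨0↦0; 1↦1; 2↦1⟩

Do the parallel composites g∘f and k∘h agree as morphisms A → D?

Along f;g (path 1):
  0 f-->3 g-->1
  1 f-->0 g-->1
  result₁ = ⟨0↦1; 1↦1⟩
Along h;k (path 2):
  0 h-->0 k-->0
  1 h-->1 k-->1
  result₂ = ⟨0↦0; 1↦1⟩
Equal? NO — does not commute

Answer: DOES NOT COMMUTE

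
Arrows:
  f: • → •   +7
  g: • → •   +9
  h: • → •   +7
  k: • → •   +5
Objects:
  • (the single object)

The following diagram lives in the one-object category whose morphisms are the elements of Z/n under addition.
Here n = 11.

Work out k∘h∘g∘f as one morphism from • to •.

  0 +7≡7 +9≡5 +7≡1 +5≡6  (mod 11)
composite: +6

Answer: +6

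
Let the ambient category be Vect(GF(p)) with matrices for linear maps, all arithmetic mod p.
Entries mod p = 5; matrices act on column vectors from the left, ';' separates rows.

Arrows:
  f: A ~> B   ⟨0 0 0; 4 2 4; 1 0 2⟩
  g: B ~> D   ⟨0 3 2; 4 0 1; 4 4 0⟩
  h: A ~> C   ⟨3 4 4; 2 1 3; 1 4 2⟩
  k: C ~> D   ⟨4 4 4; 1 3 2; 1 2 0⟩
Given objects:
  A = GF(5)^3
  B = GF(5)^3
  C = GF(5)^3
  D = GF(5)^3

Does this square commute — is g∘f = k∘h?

1) trace f;g:
  e0=⟨1,0,0⟩ f~>⟨0,4,1⟩ g~>⟨4,1,1⟩
  e1=⟨0,1,0⟩ f~>⟨0,2,0⟩ g~>⟨1,0,3⟩
  e2=⟨0,0,1⟩ f~>⟨0,4,2⟩ g~>⟨1,2,1⟩
  result₁ = ⟨4 1 1; 1 0 2; 1 3 1⟩
2) trace h;k:
  e0=⟨1,0,0⟩ h~>⟨3,2,1⟩ k~>⟨4,1,2⟩
  e1=⟨0,1,0⟩ h~>⟨4,1,4⟩ k~>⟨1,0,1⟩
  e2=⟨0,0,1⟩ h~>⟨4,3,2⟩ k~>⟨1,2,0⟩
  result₂ = ⟨4 1 1; 1 0 2; 2 1 0⟩
Equal? distinct morphisms ✗

Answer: DOES NOT COMMUTE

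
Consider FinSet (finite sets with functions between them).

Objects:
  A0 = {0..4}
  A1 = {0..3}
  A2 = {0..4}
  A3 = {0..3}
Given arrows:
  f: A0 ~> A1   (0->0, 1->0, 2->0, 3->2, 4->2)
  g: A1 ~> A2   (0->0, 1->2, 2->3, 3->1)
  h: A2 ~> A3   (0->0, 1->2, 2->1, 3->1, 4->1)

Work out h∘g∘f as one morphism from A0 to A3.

  0 f~>0 g~>0 h~>0
  1 f~>0 g~>0 h~>0
  2 f~>0 g~>0 h~>0
  3 f~>2 g~>3 h~>1
  4 f~>2 g~>3 h~>1
⟦path⟧: (0->0, 1->0, 2->0, 3->1, 4->1)

Answer: (0->0, 1->0, 2->0, 3->1, 4->1)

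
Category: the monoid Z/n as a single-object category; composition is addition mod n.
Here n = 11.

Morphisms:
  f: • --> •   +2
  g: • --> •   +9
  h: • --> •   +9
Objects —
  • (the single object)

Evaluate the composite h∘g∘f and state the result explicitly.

  0 +2≡2 +9≡0 +9≡9  (mod 11)
result: +9

Answer: +9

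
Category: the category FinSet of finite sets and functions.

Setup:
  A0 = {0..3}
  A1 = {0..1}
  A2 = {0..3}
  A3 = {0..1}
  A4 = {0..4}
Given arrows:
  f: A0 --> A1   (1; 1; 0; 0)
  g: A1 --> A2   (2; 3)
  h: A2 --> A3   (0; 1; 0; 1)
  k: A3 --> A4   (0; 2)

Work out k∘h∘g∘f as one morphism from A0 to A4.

  0 f-->1 g-->3 h-->1 k-->2
  1 f-->1 g-->3 h-->1 k-->2
  2 f-->0 g-->2 h-->0 k-->0
  3 f-->0 g-->2 h-->0 k-->0
composite: (2; 2; 0; 0)

Answer: (2; 2; 0; 0)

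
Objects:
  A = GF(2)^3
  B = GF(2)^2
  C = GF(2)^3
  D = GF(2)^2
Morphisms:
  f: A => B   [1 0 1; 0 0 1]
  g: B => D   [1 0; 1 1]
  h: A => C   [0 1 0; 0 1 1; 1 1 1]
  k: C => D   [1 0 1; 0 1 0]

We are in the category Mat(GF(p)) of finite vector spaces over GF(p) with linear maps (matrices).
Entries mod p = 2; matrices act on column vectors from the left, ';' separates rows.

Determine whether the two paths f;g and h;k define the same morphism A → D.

Path 1 = f;g:
  e0=⟨1,0,0⟩ f=>⟨1,0⟩ g=>⟨1,1⟩
  e1=⟨0,1,0⟩ f=>⟨0,0⟩ g=>⟨0,0⟩
  e2=⟨0,0,1⟩ f=>⟨1,1⟩ g=>⟨1,0⟩
  result₁ = [1 0 1; 1 0 0]
Path 2 = h;k:
  e0=⟨1,0,0⟩ h=>⟨0,0,1⟩ k=>⟨1,0⟩
  e1=⟨0,1,0⟩ h=>⟨1,1,1⟩ k=>⟨0,1⟩
  e2=⟨0,0,1⟩ h=>⟨0,1,1⟩ k=>⟨1,1⟩
  result₂ = [1 0 1; 0 1 1]
Equal? differ; not commutative

Answer: DOES NOT COMMUTE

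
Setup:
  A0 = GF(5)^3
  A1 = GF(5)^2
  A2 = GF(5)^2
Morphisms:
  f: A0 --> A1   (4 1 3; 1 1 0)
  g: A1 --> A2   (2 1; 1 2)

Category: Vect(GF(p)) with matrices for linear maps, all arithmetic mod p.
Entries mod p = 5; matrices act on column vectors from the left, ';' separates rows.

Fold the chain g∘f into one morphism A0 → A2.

Answer: (4 3 1; 1 3 3)

Work:
  e0=(1,0,0) f-->(4,1) g-->(4,1)
  e1=(0,1,0) f-->(1,1) g-->(3,3)
  e2=(0,0,1) f-->(3,0) g-->(1,3)
composite: (4 3 1; 1 3 3)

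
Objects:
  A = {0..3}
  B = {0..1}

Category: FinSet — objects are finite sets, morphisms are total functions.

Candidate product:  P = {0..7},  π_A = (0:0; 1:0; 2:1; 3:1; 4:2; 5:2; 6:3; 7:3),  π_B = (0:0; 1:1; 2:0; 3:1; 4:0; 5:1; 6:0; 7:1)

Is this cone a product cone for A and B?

Answer: VALID PRODUCT

Trace:
|A|·|B| = 4·2 = 8;  |P| = 8
Check the pairing map k ↦ (π_A(k), π_B(k)):
  0 : (0,0)
  1 : (0,1)
  2 : (1,0)
  3 : (1,1)
  4 : (2,0)
  5 : (2,1)
  6 : (3,0)
  7 : (3,1)
distinct pairs in image: 8 / 8 needed
  → bijection onto A×B; projections well-typed.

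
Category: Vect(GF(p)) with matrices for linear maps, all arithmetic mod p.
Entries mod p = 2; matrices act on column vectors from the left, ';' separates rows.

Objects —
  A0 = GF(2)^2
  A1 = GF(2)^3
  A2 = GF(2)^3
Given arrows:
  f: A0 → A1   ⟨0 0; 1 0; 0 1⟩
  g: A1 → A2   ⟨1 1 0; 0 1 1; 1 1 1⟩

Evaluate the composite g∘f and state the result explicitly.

Answer: ⟨1 0; 1 1; 1 1⟩

Work:
  e0=(1,0) f→(0,1,0) g→(1,1,1)
  e1=(0,1) f→(0,0,1) g→(0,1,1)
⟦path⟧: ⟨1 0; 1 1; 1 1⟩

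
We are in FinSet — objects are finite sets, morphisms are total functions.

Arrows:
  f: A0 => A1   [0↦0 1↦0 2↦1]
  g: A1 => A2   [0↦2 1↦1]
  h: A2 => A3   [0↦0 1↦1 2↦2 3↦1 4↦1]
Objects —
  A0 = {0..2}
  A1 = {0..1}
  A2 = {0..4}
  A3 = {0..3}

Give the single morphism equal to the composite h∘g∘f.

  0 f=>0 g=>2 h=>2
  1 f=>0 g=>2 h=>2
  2 f=>1 g=>1 h=>1
⟦path⟧: [0↦2 1↦2 2↦1]

Answer: [0↦2 1↦2 2↦1]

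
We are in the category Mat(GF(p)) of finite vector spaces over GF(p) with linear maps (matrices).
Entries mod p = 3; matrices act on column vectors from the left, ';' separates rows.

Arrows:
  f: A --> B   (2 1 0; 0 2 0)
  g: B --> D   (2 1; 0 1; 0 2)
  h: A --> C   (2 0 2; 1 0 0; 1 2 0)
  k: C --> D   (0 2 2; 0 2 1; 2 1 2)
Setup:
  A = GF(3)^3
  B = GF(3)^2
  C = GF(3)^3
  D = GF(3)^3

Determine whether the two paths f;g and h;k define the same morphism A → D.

Path 1 = f;g:
  e0=[1,0,0] f-->[2,0] g-->[1,0,0]
  e1=[0,1,0] f-->[1,2] g-->[1,2,1]
  e2=[0,0,1] f-->[0,0] g-->[0,0,0]
  composite₁ = (1 1 0; 0 2 0; 0 1 0)
Path 2 = h;k:
  e0=[1,0,0] h-->[2,1,1] k-->[1,0,1]
  e1=[0,1,0] h-->[0,0,2] k-->[1,2,1]
  e2=[0,0,1] h-->[2,0,0] k-->[0,0,1]
  composite₂ = (1 1 0; 0 2 0; 1 1 1)
Equal? distinct morphisms ✗

Answer: DOES NOT COMMUTE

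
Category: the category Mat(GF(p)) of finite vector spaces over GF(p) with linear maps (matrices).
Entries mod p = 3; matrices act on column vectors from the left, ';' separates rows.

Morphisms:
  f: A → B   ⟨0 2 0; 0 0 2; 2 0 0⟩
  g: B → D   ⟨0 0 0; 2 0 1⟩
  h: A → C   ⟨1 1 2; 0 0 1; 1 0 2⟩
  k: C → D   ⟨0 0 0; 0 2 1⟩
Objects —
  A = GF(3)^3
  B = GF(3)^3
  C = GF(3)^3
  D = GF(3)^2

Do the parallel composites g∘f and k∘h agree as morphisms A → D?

Answer: DOES NOT COMMUTE

Trace:
Along f;g (path 1):
  e0=⟨1,0,0⟩ f→⟨0,0,2⟩ g→⟨0,2⟩
  e1=⟨0,1,0⟩ f→⟨2,0,0⟩ g→⟨0,1⟩
  e2=⟨0,0,1⟩ f→⟨0,2,0⟩ g→⟨0,0⟩
  composite₁ = ⟨0 0 0; 2 1 0⟩
Along h;k (path 2):
  e0=⟨1,0,0⟩ h→⟨1,0,1⟩ k→⟨0,1⟩
  e1=⟨0,1,0⟩ h→⟨1,0,0⟩ k→⟨0,0⟩
  e2=⟨0,0,1⟩ h→⟨2,1,2⟩ k→⟨0,1⟩
  composite₂ = ⟨0 0 0; 1 0 1⟩
Equal? distinct morphisms ✗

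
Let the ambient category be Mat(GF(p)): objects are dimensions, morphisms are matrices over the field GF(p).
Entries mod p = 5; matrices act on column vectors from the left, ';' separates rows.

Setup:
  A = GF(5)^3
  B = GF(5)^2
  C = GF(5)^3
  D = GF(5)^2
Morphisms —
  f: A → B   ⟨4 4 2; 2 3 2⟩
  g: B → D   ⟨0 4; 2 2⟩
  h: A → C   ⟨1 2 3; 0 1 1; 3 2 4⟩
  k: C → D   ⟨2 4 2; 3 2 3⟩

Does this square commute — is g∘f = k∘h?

Along f;g (path 1):
  e0=⟨1,0,0⟩ f→⟨4,2⟩ g→⟨3,2⟩
  e1=⟨0,1,0⟩ f→⟨4,3⟩ g→⟨2,4⟩
  e2=⟨0,0,1⟩ f→⟨2,2⟩ g→⟨3,3⟩
  ⟦path⟧₁ = ⟨3 2 3; 2 4 3⟩
Along h;k (path 2):
  e0=⟨1,0,0⟩ h→⟨1,0,3⟩ k→⟨3,2⟩
  e1=⟨0,1,0⟩ h→⟨2,1,2⟩ k→⟨2,4⟩
  e2=⟨0,0,1⟩ h→⟨3,1,4⟩ k→⟨3,3⟩
  ⟦path⟧₂ = ⟨3 2 3; 2 4 3⟩
Equal? same morphism ✓

Answer: COMMUTES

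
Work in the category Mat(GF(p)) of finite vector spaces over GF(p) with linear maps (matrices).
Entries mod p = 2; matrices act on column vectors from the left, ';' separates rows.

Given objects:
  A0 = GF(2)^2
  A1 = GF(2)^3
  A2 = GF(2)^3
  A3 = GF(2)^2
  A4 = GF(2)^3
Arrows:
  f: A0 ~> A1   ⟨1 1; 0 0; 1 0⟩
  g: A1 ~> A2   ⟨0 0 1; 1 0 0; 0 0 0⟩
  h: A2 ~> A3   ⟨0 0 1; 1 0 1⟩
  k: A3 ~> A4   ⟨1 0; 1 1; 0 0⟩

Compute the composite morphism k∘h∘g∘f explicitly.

  e0=⟨1,0⟩ f~>⟨1,0,1⟩ g~>⟨1,1,0⟩ h~>⟨0,1⟩ k~>⟨0,1,0⟩
  e1=⟨0,1⟩ f~>⟨1,0,0⟩ g~>⟨0,1,0⟩ h~>⟨0,0⟩ k~>⟨0,0,0⟩
composite: ⟨0 0; 1 0; 0 0⟩

Answer: ⟨0 0; 1 0; 0 0⟩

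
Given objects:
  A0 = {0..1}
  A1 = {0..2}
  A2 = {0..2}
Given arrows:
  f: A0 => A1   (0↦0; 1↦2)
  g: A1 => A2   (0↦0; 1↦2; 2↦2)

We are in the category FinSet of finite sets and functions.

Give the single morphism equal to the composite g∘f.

Answer: (0↦0; 1↦2)

Derivation:
  0 f=>0 g=>0
  1 f=>2 g=>2
composite: (0↦0; 1↦2)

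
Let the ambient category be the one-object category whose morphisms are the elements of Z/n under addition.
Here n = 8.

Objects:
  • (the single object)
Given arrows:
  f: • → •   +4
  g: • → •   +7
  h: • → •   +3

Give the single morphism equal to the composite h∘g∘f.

  0 +4≡4 +7≡3 +3≡6  (mod 8)
⟦path⟧: +6

Answer: +6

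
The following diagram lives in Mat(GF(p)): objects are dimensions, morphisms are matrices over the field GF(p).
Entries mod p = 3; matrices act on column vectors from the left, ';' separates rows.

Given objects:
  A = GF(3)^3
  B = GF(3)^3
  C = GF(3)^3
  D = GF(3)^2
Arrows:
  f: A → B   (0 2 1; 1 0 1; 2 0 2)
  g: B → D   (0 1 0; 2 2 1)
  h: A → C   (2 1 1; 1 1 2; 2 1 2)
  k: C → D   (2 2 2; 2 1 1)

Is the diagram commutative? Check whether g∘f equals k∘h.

Answer: COMMUTES

Derivation:
Path 1 = f;g:
  e0=[1,0,0] f→[0,1,2] g→[1,1]
  e1=[0,1,0] f→[2,0,0] g→[0,1]
  e2=[0,0,1] f→[1,1,2] g→[1,0]
  result₁ = (1 0 1; 1 1 0)
Path 2 = h;k:
  e0=[1,0,0] h→[2,1,2] k→[1,1]
  e1=[0,1,0] h→[1,1,1] k→[0,1]
  e2=[0,0,1] h→[1,2,2] k→[1,0]
  result₂ = (1 0 1; 1 1 0)
Equal? same morphism ✓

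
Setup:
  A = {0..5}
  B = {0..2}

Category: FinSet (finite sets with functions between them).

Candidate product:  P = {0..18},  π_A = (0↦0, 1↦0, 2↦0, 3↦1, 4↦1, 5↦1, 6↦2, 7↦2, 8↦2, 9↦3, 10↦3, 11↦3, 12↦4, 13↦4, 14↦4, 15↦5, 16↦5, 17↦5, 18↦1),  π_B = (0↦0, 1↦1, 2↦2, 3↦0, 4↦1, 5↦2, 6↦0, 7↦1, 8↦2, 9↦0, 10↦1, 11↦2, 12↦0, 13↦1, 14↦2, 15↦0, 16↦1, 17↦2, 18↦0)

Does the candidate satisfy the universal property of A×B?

|A|·|B| = 6·3 = 18;  |P| = 19
  → cardinalities differ; no bijection possible.

Answer: NOT A VALID PRODUCT — |P|=19 ≠ |A|·|B|=18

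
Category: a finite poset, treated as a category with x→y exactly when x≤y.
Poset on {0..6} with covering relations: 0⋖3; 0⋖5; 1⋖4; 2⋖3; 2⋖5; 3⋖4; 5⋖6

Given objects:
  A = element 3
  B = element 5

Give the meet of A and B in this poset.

Answer: NO MEET EXISTS

Trace:
{x : x<=A ∧ x<=B} = {0,2}  (A=3, B=5)
  maximal lower bounds 0 and 2 are incomparable: neither 0<=2 nor 2<=0
→ no greatest lower bound exists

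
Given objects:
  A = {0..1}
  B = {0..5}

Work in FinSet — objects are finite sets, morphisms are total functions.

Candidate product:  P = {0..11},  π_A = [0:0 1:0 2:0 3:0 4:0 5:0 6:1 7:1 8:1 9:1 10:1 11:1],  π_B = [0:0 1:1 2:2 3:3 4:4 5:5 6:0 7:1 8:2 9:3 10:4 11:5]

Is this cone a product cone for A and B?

Answer: VALID PRODUCT

Derivation:
|A|·|B| = 2·6 = 12;  |P| = 12
Check the pairing map k ↦ (π_A(k), π_B(k)):
  0 : (0,0)
  1 : (0,1)
  2 : (0,2)
  3 : (0,3)
  4 : (0,4)
  5 : (0,5)
  6 : (1,0)
  7 : (1,1)
  8 : (1,2)
  9 : (1,3)
  10 : (1,4)
  11 : (1,5)
distinct pairs in image: 12 / 12 needed
  → bijection onto A×B; projections well-typed.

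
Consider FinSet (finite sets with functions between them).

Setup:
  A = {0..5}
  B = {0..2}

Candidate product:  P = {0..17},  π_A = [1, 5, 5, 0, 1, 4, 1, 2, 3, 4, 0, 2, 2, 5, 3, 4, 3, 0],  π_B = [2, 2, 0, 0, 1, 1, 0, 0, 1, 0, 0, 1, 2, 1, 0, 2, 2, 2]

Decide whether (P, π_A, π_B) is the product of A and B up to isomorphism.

|A|·|B| = 6·3 = 18;  |P| = 18
Check the pairing map k ↦ (π_A(k), π_B(k)):
  0 : (1,2)
  1 : (5,2)
  2 : (5,0)
  3 : (0,0)
  4 : (1,1)
  5 : (4,1)
  6 : (1,0)
  7 : (2,0)
  8 : (3,1)
  9 : (4,0)
  10 : (0,0)  ✗ repeats pair of k=3
  11 : (2,1)
  12 : (2,2)
  13 : (5,1)
  14 : (3,0)
  15 : (4,2)
  16 : (3,2)
  17 : (0,2)
distinct pairs in image: 17 / 18 needed
  → (0,0) hit at k=3 and k=10

Answer: NOT A VALID PRODUCT — duplicate pair at indices 3,10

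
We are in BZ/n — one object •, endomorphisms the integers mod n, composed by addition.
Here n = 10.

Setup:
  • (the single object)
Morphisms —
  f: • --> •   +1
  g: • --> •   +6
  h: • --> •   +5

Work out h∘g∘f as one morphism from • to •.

Answer: +2

Trace:
  0 +1≡1 +6≡7 +5≡2  (mod 10)
composite: +2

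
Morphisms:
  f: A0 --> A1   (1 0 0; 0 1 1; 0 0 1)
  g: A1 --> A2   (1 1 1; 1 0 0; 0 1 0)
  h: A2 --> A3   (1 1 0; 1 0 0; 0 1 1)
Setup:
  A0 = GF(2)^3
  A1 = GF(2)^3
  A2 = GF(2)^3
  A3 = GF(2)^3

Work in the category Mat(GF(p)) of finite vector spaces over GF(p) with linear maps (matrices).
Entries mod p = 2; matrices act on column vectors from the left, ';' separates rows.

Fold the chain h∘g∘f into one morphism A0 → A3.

  e0=[1,0,0] f-->[1,0,0] g-->[1,1,0] h-->[0,1,1]
  e1=[0,1,0] f-->[0,1,0] g-->[1,0,1] h-->[1,1,1]
  e2=[0,0,1] f-->[0,1,1] g-->[0,0,1] h-->[0,0,1]
composite: (0 1 0; 1 1 0; 1 1 1)

Answer: (0 1 0; 1 1 0; 1 1 1)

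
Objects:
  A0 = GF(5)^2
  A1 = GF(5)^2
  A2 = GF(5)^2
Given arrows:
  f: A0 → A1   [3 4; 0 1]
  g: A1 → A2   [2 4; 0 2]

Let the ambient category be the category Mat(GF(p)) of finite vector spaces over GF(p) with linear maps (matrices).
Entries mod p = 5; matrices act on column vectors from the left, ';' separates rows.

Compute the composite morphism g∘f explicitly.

Answer: [1 2; 0 2]

Trace:
  e0=⟨1,0⟩ f→⟨3,0⟩ g→⟨1,0⟩
  e1=⟨0,1⟩ f→⟨4,1⟩ g→⟨2,2⟩
⟦path⟧: [1 2; 0 2]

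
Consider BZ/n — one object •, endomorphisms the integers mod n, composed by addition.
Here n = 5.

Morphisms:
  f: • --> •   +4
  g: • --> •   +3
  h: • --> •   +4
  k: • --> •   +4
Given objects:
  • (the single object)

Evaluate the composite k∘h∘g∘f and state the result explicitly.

Answer: +0

Derivation:
  0 +4≡4 +3≡2 +4≡1 +4≡0  (mod 5)
⟦path⟧: +0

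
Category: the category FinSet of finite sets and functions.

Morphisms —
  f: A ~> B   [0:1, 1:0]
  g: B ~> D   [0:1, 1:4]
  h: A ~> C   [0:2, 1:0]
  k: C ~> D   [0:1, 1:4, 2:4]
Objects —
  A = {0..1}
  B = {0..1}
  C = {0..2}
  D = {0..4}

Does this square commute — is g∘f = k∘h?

Answer: COMMUTES

Trace:
Path 1 = f;g:
  0 f~>1 g~>4
  1 f~>0 g~>1
  composite₁ = [0:4, 1:1]
Path 2 = h;k:
  0 h~>2 k~>4
  1 h~>0 k~>1
  composite₂ = [0:4, 1:1]
Equal? same morphism ✓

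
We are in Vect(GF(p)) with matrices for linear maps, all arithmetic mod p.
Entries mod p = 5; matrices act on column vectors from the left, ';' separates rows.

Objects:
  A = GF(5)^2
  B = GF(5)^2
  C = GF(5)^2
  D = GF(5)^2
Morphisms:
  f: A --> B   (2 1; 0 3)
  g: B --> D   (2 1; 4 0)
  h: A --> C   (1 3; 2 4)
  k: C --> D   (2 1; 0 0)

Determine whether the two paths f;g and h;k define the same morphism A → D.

Along f;g (path 1):
  e0=(1,0) f-->(2,0) g-->(4,3)
  e1=(0,1) f-->(1,3) g-->(0,4)
  ⟦path⟧₁ = (4 0; 3 4)
Along h;k (path 2):
  e0=(1,0) h-->(1,2) k-->(4,0)
  e1=(0,1) h-->(3,4) k-->(0,0)
  ⟦path⟧₂ = (4 0; 0 0)
Equal? NO — does not commute

Answer: DOES NOT COMMUTE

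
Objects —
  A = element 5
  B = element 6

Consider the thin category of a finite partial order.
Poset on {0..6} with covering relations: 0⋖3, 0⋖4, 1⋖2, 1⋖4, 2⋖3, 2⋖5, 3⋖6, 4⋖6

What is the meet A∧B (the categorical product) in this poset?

Answer: A∧B = 2

Trace:
Lower bounds of A=5 and B=6: {1,2}
  1 <= 2
  2 <= 2
glb = 2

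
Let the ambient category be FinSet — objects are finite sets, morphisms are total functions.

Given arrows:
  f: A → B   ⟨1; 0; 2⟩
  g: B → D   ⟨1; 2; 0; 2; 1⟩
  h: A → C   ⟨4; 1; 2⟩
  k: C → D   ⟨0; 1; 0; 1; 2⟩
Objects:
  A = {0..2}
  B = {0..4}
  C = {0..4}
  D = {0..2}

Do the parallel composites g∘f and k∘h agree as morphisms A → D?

Path 1 = f;g:
  0 f→1 g→2
  1 f→0 g→1
  2 f→2 g→0
  result₁ = ⟨2; 1; 0⟩
Path 2 = h;k:
  0 h→4 k→2
  1 h→1 k→1
  2 h→2 k→0
  result₂ = ⟨2; 1; 0⟩
Equal? same morphism ✓

Answer: COMMUTES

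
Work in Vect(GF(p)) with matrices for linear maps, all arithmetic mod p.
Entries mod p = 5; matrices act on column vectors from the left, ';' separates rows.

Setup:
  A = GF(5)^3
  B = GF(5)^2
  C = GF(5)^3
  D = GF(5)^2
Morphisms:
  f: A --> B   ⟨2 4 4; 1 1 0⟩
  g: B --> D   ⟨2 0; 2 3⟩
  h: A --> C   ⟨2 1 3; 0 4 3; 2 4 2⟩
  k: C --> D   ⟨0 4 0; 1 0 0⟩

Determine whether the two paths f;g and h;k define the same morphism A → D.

Answer: DOES NOT COMMUTE

Derivation:
Path 1 = f;g:
  e0=⟨1,0,0⟩ f-->⟨2,1⟩ g-->⟨4,2⟩
  e1=⟨0,1,0⟩ f-->⟨4,1⟩ g-->⟨3,1⟩
  e2=⟨0,0,1⟩ f-->⟨4,0⟩ g-->⟨3,3⟩
  composite₁ = ⟨4 3 3; 2 1 3⟩
Path 2 = h;k:
  e0=⟨1,0,0⟩ h-->⟨2,0,2⟩ k-->⟨0,2⟩
  e1=⟨0,1,0⟩ h-->⟨1,4,4⟩ k-->⟨1,1⟩
  e2=⟨0,0,1⟩ h-->⟨3,3,2⟩ k-->⟨2,3⟩
  composite₂ = ⟨0 1 2; 2 1 3⟩
Equal? NO — does not commute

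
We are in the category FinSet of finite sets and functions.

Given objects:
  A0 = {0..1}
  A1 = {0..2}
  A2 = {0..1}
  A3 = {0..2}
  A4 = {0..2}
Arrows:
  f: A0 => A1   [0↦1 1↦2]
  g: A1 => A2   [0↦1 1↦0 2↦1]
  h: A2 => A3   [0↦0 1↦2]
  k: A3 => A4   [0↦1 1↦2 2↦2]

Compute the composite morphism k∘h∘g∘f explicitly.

  0 f=>1 g=>0 h=>0 k=>1
  1 f=>2 g=>1 h=>2 k=>2
composite: [0↦1 1↦2]

Answer: [0↦1 1↦2]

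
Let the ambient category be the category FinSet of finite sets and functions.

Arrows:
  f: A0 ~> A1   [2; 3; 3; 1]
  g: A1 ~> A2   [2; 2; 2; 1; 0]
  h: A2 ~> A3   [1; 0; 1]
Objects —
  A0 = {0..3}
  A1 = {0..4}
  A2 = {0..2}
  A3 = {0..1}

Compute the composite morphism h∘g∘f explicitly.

  0 f~>2 g~>2 h~>1
  1 f~>3 g~>1 h~>0
  2 f~>3 g~>1 h~>0
  3 f~>1 g~>2 h~>1
⟦path⟧: [1; 0; 0; 1]

Answer: [1; 0; 0; 1]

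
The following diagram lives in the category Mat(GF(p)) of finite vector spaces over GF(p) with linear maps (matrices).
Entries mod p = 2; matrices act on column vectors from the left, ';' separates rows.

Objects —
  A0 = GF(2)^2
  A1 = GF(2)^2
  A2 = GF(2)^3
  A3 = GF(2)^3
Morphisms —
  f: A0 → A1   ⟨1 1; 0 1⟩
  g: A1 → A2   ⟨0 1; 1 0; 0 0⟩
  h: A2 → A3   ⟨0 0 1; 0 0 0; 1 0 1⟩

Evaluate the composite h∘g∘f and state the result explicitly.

  e0=⟨1,0⟩ f→⟨1,0⟩ g→⟨0,1,0⟩ h→⟨0,0,0⟩
  e1=⟨0,1⟩ f→⟨1,1⟩ g→⟨1,1,0⟩ h→⟨0,0,1⟩
composite: ⟨0 0; 0 0; 0 1⟩

Answer: ⟨0 0; 0 0; 0 1⟩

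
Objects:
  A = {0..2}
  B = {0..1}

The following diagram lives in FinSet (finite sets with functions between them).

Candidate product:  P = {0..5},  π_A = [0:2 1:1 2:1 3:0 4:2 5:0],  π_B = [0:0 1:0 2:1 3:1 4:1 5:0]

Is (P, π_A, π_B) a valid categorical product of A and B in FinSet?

|A|·|B| = 3·2 = 6;  |P| = 6
Check the pairing map k ↦ (π_A(k), π_B(k)):
  0 : (2,0)
  1 : (1,0)
  2 : (1,1)
  3 : (0,1)
  4 : (2,1)
  5 : (0,0)
distinct pairs in image: 6 / 6 needed
  → bijection onto A×B; projections well-typed.

Answer: VALID PRODUCT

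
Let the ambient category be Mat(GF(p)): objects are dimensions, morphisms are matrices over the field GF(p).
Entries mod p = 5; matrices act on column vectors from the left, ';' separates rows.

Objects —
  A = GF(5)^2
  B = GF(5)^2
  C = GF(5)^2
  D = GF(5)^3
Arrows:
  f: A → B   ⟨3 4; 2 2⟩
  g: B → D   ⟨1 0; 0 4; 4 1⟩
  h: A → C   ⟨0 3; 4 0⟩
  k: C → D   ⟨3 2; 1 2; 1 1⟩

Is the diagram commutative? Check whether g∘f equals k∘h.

1) trace f;g:
  e0=(1,0) f→(3,2) g→(3,3,4)
  e1=(0,1) f→(4,2) g→(4,3,3)
  result₁ = ⟨3 4; 3 3; 4 3⟩
2) trace h;k:
  e0=(1,0) h→(0,4) k→(3,3,4)
  e1=(0,1) h→(3,0) k→(4,3,3)
  result₂ = ⟨3 4; 3 3; 4 3⟩
Equal? same morphism ✓

Answer: COMMUTES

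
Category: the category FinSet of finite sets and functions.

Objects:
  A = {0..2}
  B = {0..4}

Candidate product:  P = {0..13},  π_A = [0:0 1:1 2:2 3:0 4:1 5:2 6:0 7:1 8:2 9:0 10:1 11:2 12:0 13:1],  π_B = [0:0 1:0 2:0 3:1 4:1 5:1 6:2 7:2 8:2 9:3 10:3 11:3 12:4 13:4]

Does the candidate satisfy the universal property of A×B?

|A|·|B| = 3·5 = 15;  |P| = 14
  → cardinalities differ; no bijection possible.

Answer: NOT A VALID PRODUCT — |P|=14 ≠ |A|·|B|=15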